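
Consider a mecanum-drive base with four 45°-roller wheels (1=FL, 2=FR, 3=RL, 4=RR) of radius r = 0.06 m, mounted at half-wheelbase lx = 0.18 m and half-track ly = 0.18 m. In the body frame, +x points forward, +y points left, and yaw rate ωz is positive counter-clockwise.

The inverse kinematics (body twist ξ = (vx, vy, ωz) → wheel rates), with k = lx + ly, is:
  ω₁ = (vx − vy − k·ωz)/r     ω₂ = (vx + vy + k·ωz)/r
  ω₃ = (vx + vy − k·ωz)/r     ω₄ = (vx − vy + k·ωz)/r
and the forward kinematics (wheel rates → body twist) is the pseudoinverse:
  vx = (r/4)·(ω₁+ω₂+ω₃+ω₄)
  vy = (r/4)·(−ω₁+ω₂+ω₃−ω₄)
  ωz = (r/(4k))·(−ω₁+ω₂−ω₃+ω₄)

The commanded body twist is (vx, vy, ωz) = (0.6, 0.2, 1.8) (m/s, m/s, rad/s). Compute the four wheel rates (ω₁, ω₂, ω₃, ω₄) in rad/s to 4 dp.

(-4.1333, 24.1333, 2.5333, 17.4667)

k = lx + ly = 0.18 + 0.18 = 0.3600;  k·ωz = 0.3600·1.8 = 0.6480
ω₁ (FL) = (vx − vy − k·ωz)/r = -0.2480/0.06 = -4.1333
ω₂ (FR) = (vx + vy + k·ωz)/r = 1.4480/0.06 = 24.1333
ω₃ (RL) = (vx + vy − k·ωz)/r = 0.1520/0.06 = 2.5333
ω₄ (RR) = (vx − vy + k·ωz)/r = 1.0480/0.06 = 17.4667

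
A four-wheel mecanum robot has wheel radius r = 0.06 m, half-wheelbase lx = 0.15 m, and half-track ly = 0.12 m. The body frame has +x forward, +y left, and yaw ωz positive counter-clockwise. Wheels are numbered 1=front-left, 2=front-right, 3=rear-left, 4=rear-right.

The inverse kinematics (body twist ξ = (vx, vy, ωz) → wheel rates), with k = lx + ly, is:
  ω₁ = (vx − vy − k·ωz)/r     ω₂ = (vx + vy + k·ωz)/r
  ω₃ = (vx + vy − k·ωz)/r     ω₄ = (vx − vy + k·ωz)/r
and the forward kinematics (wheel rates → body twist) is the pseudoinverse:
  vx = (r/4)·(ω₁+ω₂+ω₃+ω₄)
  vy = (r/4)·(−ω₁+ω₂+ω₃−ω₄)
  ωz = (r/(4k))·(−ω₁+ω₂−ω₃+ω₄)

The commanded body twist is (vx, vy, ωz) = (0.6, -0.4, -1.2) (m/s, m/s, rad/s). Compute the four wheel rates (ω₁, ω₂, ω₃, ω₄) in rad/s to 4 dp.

k = lx + ly = 0.15 + 0.12 = 0.2700;  k·ωz = 0.2700·-1.2 = -0.3240
ω₁ (FL) = (vx − vy − k·ωz)/r = 1.3240/0.06 = 22.0667
ω₂ (FR) = (vx + vy + k·ωz)/r = -0.1240/0.06 = -2.0667
ω₃ (RL) = (vx + vy − k·ωz)/r = 0.5240/0.06 = 8.7333
ω₄ (RR) = (vx − vy + k·ωz)/r = 0.6760/0.06 = 11.2667

(22.0667, -2.0667, 8.7333, 11.2667)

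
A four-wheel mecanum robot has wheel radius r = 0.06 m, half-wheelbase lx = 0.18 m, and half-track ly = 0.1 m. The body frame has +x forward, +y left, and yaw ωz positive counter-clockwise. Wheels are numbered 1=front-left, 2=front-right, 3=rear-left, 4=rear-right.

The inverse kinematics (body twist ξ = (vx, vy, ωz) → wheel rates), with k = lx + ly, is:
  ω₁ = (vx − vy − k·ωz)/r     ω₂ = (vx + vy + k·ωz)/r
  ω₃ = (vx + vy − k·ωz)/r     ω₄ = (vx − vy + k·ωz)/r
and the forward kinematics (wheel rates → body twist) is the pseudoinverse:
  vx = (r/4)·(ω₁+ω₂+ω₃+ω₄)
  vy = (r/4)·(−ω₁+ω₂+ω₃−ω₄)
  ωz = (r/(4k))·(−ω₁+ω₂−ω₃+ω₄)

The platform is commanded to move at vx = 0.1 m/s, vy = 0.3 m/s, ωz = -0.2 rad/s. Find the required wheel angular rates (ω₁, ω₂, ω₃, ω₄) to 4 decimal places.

(-2.4000, 5.7333, 7.6000, -4.2667)

k = lx + ly = 0.18 + 0.1 = 0.2800;  k·ωz = 0.2800·-0.2 = -0.0560
ω₁ (FL) = (vx − vy − k·ωz)/r = -0.1440/0.06 = -2.4000
ω₂ (FR) = (vx + vy + k·ωz)/r = 0.3440/0.06 = 5.7333
ω₃ (RL) = (vx + vy − k·ωz)/r = 0.4560/0.06 = 7.6000
ω₄ (RR) = (vx − vy + k·ωz)/r = -0.2560/0.06 = -4.2667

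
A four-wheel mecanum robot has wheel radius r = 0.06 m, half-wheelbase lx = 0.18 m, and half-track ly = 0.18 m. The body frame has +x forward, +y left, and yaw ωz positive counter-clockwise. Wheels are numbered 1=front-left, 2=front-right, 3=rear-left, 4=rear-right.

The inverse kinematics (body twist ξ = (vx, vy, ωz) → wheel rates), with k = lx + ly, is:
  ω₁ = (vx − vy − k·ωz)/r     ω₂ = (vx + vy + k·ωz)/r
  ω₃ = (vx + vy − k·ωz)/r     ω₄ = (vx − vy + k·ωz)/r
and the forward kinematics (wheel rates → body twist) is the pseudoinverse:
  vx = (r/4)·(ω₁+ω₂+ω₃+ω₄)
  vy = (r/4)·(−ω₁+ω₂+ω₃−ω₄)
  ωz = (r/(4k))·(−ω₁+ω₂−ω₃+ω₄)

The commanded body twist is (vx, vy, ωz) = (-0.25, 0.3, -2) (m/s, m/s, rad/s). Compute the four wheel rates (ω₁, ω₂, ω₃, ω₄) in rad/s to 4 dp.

(2.8333, -11.1667, 12.8333, -21.1667)

k = lx + ly = 0.18 + 0.18 = 0.3600;  k·ωz = 0.3600·-2 = -0.7200
ω₁ (FL) = (vx − vy − k·ωz)/r = 0.1700/0.06 = 2.8333
ω₂ (FR) = (vx + vy + k·ωz)/r = -0.6700/0.06 = -11.1667
ω₃ (RL) = (vx + vy − k·ωz)/r = 0.7700/0.06 = 12.8333
ω₄ (RR) = (vx − vy + k·ωz)/r = -1.2700/0.06 = -21.1667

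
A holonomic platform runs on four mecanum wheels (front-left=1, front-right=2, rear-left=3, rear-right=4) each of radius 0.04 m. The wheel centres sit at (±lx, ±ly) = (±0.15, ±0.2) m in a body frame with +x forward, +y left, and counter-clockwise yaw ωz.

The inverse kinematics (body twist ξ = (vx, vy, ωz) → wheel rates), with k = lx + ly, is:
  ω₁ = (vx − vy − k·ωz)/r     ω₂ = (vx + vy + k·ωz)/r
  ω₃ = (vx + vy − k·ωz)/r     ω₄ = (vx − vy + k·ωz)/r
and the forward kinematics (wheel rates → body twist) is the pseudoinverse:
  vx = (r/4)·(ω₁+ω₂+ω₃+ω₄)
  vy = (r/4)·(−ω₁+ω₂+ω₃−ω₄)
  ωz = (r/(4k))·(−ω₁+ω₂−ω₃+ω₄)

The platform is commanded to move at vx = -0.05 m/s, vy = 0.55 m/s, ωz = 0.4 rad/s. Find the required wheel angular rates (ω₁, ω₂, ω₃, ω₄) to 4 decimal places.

k = lx + ly = 0.15 + 0.2 = 0.3500;  k·ωz = 0.3500·0.4 = 0.1400
ω₁ (FL) = (vx − vy − k·ωz)/r = -0.7400/0.04 = -18.5000
ω₂ (FR) = (vx + vy + k·ωz)/r = 0.6400/0.04 = 16.0000
ω₃ (RL) = (vx + vy − k·ωz)/r = 0.3600/0.04 = 9.0000
ω₄ (RR) = (vx − vy + k·ωz)/r = -0.4600/0.04 = -11.5000

(-18.5000, 16.0000, 9.0000, -11.5000)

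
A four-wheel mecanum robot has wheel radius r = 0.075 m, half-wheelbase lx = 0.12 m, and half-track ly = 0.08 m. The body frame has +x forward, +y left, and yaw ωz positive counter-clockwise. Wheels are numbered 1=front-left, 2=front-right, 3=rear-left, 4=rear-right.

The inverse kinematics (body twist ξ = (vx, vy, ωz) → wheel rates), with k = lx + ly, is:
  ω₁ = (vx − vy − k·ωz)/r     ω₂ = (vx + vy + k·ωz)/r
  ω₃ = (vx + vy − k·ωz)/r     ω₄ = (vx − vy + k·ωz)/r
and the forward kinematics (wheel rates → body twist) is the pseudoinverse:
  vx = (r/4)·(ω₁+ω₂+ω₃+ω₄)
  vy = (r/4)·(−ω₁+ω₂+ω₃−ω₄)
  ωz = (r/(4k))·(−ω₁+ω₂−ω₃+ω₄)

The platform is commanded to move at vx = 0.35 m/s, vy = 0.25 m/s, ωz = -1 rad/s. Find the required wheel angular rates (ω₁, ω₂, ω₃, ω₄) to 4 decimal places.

(4.0000, 5.3333, 10.6667, -1.3333)

k = lx + ly = 0.12 + 0.08 = 0.2000;  k·ωz = 0.2000·-1 = -0.2000
ω₁ (FL) = (vx − vy − k·ωz)/r = 0.3000/0.075 = 4.0000
ω₂ (FR) = (vx + vy + k·ωz)/r = 0.4000/0.075 = 5.3333
ω₃ (RL) = (vx + vy − k·ωz)/r = 0.8000/0.075 = 10.6667
ω₄ (RR) = (vx − vy + k·ωz)/r = -0.1000/0.075 = -1.3333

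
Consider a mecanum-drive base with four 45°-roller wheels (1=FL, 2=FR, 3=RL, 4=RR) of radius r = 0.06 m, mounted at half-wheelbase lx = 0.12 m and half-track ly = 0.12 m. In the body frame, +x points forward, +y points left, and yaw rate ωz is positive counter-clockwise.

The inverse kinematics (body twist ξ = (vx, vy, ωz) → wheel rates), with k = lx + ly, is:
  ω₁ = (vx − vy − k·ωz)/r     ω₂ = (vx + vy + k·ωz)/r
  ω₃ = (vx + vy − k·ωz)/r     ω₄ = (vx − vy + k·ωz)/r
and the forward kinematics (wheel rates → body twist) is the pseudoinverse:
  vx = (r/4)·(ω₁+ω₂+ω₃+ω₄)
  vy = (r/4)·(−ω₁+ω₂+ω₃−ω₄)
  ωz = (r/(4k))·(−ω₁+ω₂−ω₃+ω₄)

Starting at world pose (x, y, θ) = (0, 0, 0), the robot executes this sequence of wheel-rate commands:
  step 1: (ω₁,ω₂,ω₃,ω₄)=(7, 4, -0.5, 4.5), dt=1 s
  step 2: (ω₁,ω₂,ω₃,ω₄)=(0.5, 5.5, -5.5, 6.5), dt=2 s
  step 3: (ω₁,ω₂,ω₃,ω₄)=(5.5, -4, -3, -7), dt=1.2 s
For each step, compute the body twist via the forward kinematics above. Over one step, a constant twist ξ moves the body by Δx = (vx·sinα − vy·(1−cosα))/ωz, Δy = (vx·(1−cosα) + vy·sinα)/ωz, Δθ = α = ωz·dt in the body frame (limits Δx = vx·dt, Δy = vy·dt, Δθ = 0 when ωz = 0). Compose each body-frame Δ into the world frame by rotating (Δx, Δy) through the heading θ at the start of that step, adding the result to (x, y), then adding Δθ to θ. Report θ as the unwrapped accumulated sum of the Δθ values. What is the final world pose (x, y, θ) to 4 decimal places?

(0.5752, -0.1381, 1.2375)

step 1: ξ=(vx,vy,ωz)=(0.2250, -0.1200, 0.1250), dt=1.0 → body Δ=(0.2319, -0.1056, 0.1250) → world pose (0.2319, -0.1056, 0.1250)
step 2: ξ=(vx,vy,ωz)=(0.1050, -0.1050, 1.0625), dt=2.0 → body Δ=(0.2349, 0.0668, 2.1250) → world pose (0.4566, -0.0101, 2.2500)
step 3: ξ=(vx,vy,ωz)=(-0.1275, -0.0825, -0.8438), dt=1.2 → body Δ=(-0.1741, -0.0119, -1.0125) → world pose (0.5752, -0.1381, 1.2375)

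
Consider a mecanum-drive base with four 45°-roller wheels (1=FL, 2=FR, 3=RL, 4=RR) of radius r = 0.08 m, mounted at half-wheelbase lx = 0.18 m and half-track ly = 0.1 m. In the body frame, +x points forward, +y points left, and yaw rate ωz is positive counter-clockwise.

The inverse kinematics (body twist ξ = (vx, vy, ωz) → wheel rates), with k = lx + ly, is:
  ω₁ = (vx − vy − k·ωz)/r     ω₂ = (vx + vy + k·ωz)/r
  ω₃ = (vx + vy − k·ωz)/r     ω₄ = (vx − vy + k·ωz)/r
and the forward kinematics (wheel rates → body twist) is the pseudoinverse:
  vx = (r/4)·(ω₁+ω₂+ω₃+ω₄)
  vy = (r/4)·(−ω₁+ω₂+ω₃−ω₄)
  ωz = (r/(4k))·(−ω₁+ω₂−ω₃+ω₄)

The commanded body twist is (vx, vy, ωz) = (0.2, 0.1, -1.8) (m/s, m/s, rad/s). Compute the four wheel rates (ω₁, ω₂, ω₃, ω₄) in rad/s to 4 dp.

k = lx + ly = 0.18 + 0.1 = 0.2800;  k·ωz = 0.2800·-1.8 = -0.5040
ω₁ (FL) = (vx − vy − k·ωz)/r = 0.6040/0.08 = 7.5500
ω₂ (FR) = (vx + vy + k·ωz)/r = -0.2040/0.08 = -2.5500
ω₃ (RL) = (vx + vy − k·ωz)/r = 0.8040/0.08 = 10.0500
ω₄ (RR) = (vx − vy + k·ωz)/r = -0.4040/0.08 = -5.0500

(7.5500, -2.5500, 10.0500, -5.0500)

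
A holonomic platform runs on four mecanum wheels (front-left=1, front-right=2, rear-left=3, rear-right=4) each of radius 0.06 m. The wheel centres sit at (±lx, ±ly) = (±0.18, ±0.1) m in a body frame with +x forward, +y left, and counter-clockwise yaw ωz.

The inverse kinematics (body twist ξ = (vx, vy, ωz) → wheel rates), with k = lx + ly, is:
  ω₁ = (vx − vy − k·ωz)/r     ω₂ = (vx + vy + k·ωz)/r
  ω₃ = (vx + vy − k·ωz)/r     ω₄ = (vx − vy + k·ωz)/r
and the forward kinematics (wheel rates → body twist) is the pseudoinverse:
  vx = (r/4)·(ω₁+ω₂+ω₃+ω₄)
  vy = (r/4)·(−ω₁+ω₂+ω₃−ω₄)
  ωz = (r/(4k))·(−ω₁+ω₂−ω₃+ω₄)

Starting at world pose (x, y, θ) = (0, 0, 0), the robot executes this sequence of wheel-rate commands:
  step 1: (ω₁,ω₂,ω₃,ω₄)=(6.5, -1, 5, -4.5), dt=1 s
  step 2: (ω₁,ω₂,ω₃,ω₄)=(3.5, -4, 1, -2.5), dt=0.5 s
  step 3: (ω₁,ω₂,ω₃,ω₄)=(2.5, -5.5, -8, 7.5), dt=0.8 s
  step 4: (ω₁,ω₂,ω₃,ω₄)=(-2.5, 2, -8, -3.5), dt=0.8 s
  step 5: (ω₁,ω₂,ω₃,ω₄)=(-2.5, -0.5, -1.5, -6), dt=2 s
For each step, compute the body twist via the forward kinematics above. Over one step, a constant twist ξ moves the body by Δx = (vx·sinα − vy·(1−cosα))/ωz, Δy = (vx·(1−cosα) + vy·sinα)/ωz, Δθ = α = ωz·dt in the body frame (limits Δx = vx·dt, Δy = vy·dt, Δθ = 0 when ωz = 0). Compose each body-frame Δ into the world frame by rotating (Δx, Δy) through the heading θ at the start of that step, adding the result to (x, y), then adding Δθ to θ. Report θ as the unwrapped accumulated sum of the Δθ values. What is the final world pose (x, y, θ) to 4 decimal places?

step 1: ξ=(vx,vy,ωz)=(0.0900, 0.0300, -0.9107), dt=1.0 → body Δ=(0.0908, -0.0122, -0.9107) → world pose (0.0908, -0.0122, -0.9107)
step 2: ξ=(vx,vy,ωz)=(-0.0300, -0.0600, -0.5893), dt=0.5 → body Δ=(-0.0192, -0.0274, -0.2946) → world pose (0.0574, -0.0138, -1.2054)
step 3: ξ=(vx,vy,ωz)=(-0.0525, -0.3525, 0.4018), dt=0.8 → body Δ=(0.0037, -0.2839, 0.3214) → world pose (-0.2064, -0.1187, -0.8839)
step 4: ξ=(vx,vy,ωz)=(-0.1800, 0.0000, 0.4821), dt=0.8 → body Δ=(-0.1405, -0.0274, 0.3857) → world pose (-0.3167, -0.0275, -0.4982)
step 5: ξ=(vx,vy,ωz)=(-0.1575, 0.0975, -0.1339), dt=2.0 → body Δ=(-0.2853, 0.2346, -0.2679) → world pose (-0.4552, 0.3149, -0.7661)

(-0.4552, 0.3149, -0.7661)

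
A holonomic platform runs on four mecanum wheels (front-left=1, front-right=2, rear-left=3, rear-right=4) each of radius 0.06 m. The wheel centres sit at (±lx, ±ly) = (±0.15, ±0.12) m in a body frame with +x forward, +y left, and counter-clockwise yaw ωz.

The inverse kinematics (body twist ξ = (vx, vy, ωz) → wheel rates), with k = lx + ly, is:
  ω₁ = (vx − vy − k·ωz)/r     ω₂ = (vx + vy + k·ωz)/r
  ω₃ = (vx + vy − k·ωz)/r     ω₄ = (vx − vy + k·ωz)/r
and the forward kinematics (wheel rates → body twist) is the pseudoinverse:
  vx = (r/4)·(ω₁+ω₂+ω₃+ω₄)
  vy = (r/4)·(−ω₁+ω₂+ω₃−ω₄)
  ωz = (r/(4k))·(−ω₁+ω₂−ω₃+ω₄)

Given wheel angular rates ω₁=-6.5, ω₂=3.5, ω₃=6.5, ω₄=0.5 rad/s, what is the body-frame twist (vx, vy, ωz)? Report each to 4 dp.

(0.0600, 0.2400, 0.2222)

k = lx + ly = 0.15 + 0.12 = 0.2700
ω₁+ω₂+ω₃+ω₄ = 4.0000  →  vx = (0.06/4)·4.0000 = 0.0600
−ω₁+ω₂+ω₃−ω₄ = 16.0000  →  vy = (0.06/4)·16.0000 = 0.2400
−ω₁+ω₂−ω₃+ω₄ = 4.0000  →  ωz = (0.06/1.0800)·4.0000 = 0.2222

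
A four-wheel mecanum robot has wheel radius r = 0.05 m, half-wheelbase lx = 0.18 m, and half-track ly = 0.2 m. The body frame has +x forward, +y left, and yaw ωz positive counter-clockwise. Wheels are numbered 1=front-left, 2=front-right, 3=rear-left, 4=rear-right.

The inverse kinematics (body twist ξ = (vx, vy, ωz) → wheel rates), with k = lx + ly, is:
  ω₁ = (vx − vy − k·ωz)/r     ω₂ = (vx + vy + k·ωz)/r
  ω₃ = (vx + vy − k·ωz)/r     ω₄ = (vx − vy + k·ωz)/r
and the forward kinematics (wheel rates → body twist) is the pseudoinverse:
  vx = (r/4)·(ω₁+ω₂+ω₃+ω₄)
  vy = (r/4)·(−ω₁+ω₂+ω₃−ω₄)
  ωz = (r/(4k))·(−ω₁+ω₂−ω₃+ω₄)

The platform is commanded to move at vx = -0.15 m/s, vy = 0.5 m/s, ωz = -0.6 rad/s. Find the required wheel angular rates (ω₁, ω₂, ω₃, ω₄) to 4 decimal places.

(-8.4400, 2.4400, 11.5600, -17.5600)

k = lx + ly = 0.18 + 0.2 = 0.3800;  k·ωz = 0.3800·-0.6 = -0.2280
ω₁ (FL) = (vx − vy − k·ωz)/r = -0.4220/0.05 = -8.4400
ω₂ (FR) = (vx + vy + k·ωz)/r = 0.1220/0.05 = 2.4400
ω₃ (RL) = (vx + vy − k·ωz)/r = 0.5780/0.05 = 11.5600
ω₄ (RR) = (vx − vy + k·ωz)/r = -0.8780/0.05 = -17.5600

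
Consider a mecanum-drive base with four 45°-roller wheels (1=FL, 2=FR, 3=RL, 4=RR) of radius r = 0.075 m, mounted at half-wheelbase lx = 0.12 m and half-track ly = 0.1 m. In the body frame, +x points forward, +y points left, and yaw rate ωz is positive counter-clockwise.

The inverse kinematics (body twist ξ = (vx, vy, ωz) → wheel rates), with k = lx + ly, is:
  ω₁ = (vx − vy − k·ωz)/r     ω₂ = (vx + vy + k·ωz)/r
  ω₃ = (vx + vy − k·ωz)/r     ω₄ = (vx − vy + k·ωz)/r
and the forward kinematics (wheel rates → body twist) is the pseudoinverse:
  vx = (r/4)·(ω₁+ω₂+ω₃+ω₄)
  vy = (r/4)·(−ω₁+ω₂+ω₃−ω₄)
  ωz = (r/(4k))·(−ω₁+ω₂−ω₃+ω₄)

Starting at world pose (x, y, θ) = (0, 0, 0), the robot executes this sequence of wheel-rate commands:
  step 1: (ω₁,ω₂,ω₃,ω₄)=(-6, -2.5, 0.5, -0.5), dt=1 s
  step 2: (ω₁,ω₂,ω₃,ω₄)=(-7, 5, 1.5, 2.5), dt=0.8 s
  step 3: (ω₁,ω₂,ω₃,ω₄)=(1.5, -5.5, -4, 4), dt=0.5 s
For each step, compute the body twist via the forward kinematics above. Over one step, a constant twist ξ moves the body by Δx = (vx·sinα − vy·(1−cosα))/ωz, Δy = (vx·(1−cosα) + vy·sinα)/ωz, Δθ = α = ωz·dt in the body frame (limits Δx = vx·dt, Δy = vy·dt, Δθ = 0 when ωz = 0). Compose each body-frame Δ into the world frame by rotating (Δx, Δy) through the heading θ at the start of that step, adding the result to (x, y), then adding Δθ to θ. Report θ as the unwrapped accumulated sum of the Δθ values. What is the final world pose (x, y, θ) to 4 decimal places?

step 1: ξ=(vx,vy,ωz)=(-0.1594, 0.0844, 0.2131), dt=1.0 → body Δ=(-0.1671, 0.0668, 0.2131) → world pose (-0.1671, 0.0668, 0.2131)
step 2: ξ=(vx,vy,ωz)=(0.0375, 0.2062, 1.1080), dt=0.8 → body Δ=(-0.0422, 0.1567, 0.8864) → world pose (-0.2415, 0.2110, 1.0994)
step 3: ξ=(vx,vy,ωz)=(-0.0750, -0.2812, 0.0852), dt=0.5 → body Δ=(-0.0345, -0.1414, 0.0426) → world pose (-0.1312, 0.1161, 1.1420)

(-0.1312, 0.1161, 1.1420)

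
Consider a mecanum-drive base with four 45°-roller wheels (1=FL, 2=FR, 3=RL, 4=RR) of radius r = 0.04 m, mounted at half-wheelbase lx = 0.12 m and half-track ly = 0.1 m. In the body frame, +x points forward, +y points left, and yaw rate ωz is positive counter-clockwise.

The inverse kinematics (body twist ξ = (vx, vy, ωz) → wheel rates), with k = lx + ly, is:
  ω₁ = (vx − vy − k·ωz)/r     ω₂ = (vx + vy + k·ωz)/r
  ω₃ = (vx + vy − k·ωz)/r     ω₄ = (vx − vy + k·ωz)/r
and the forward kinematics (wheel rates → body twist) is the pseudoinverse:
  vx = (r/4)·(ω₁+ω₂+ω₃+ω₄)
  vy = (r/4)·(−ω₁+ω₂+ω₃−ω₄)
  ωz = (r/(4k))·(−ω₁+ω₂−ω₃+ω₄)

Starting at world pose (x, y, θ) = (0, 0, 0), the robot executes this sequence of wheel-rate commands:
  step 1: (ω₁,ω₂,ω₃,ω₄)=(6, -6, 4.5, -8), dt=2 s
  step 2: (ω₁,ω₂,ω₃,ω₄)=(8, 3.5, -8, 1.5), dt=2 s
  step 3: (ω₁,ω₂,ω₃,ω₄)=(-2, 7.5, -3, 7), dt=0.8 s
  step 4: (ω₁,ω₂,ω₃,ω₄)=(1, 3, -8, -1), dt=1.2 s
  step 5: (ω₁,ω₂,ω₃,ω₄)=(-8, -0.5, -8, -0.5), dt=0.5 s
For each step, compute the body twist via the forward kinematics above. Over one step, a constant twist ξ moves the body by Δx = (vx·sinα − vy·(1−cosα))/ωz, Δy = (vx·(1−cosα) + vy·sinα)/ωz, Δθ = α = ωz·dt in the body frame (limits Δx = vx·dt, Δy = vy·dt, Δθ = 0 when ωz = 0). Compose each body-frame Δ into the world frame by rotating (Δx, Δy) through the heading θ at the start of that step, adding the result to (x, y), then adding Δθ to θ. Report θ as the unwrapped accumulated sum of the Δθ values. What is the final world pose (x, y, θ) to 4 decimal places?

step 1: ξ=(vx,vy,ωz)=(-0.0350, 0.0050, -1.1136), dt=2.0 → body Δ=(-0.0177, 0.0542, -2.2273) → world pose (-0.0177, 0.0542, -2.2273)
step 2: ξ=(vx,vy,ωz)=(0.0500, -0.1400, 0.2273), dt=2.0 → body Δ=(0.1591, -0.2481, 0.4545) → world pose (-0.3113, 0.0795, -1.7727)
step 3: ξ=(vx,vy,ωz)=(0.0950, -0.0050, 0.8864), dt=0.8 → body Δ=(0.0711, 0.0222, 0.7091) → world pose (-0.3039, 0.0054, -1.0636)
step 4: ξ=(vx,vy,ωz)=(-0.0500, -0.0500, 0.4091), dt=1.2 → body Δ=(-0.0432, -0.0721, 0.4909) → world pose (-0.3879, 0.0081, -0.5727)
step 5: ξ=(vx,vy,ωz)=(-0.1700, 0.0000, 0.6818), dt=0.5 → body Δ=(-0.0834, -0.0143, 0.3409) → world pose (-0.4657, 0.0413, -0.2318)

(-0.4657, 0.0413, -0.2318)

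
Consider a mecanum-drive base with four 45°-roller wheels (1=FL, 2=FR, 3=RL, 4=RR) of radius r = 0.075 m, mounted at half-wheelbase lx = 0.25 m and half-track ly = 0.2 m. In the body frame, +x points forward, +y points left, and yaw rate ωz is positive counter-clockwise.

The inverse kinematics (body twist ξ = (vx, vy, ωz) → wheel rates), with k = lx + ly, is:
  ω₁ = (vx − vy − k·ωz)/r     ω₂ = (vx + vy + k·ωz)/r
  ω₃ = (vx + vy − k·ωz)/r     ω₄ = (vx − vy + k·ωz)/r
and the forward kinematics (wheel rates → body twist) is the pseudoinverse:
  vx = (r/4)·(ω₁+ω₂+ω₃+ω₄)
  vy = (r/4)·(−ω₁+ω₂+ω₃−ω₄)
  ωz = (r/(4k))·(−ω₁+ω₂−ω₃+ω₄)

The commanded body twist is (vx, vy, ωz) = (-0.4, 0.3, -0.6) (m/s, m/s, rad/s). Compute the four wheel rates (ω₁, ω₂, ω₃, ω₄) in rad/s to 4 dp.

(-5.7333, -4.9333, 2.2667, -12.9333)

k = lx + ly = 0.25 + 0.2 = 0.4500;  k·ωz = 0.4500·-0.6 = -0.2700
ω₁ (FL) = (vx − vy − k·ωz)/r = -0.4300/0.075 = -5.7333
ω₂ (FR) = (vx + vy + k·ωz)/r = -0.3700/0.075 = -4.9333
ω₃ (RL) = (vx + vy − k·ωz)/r = 0.1700/0.075 = 2.2667
ω₄ (RR) = (vx − vy + k·ωz)/r = -0.9700/0.075 = -12.9333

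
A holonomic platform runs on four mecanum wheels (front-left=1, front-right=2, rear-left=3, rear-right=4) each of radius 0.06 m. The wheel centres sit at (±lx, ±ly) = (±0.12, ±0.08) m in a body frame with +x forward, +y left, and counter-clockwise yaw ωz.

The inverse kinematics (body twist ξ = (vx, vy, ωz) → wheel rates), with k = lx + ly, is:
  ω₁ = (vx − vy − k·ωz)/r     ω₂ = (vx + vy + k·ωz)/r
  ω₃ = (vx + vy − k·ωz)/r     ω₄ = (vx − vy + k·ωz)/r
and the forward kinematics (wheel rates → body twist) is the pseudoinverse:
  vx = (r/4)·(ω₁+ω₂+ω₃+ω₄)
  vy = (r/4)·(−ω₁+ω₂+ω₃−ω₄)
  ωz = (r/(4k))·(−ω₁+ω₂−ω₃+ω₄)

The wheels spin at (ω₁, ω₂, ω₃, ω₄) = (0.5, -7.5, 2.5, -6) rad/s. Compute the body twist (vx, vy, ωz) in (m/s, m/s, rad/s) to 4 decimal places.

k = lx + ly = 0.12 + 0.08 = 0.2000
ω₁+ω₂+ω₃+ω₄ = -10.5000  →  vx = (0.06/4)·-10.5000 = -0.1575
−ω₁+ω₂+ω₃−ω₄ = 0.5000  →  vy = (0.06/4)·0.5000 = 0.0075
−ω₁+ω₂−ω₃+ω₄ = -16.5000  →  ωz = (0.06/0.8000)·-16.5000 = -1.2375

(-0.1575, 0.0075, -1.2375)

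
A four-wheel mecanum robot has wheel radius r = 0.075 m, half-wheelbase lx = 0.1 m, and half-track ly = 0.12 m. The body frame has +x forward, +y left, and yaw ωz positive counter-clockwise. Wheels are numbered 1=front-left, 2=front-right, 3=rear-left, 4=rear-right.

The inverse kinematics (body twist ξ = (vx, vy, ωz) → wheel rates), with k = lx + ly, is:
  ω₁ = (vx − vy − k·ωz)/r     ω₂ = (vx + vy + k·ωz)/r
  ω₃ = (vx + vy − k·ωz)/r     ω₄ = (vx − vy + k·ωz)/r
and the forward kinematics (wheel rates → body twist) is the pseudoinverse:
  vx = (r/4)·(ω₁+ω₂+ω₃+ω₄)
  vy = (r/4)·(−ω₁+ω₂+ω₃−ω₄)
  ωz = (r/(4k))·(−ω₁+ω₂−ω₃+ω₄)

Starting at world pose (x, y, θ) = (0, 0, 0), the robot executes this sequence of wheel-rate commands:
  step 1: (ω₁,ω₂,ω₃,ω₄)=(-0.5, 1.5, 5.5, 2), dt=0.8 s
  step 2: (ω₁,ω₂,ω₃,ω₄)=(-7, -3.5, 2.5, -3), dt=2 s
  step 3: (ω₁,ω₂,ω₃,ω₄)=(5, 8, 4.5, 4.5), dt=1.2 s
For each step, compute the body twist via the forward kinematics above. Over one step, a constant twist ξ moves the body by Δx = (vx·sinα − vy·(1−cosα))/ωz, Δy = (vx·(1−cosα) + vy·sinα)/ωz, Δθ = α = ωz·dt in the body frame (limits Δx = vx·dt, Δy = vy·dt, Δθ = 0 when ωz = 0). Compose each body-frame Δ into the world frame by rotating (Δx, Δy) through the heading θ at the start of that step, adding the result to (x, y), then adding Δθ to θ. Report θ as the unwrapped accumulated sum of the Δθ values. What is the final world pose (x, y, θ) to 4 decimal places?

step 1: ξ=(vx,vy,ωz)=(0.1594, 0.1031, -0.1278), dt=0.8 → body Δ=(0.1315, 0.0758, -0.1023) → world pose (0.1315, 0.0758, -0.1023)
step 2: ξ=(vx,vy,ωz)=(-0.2062, 0.1688, -0.1705), dt=2.0 → body Δ=(-0.3476, 0.4006, -0.3409) → world pose (-0.1734, 0.5099, -0.4432)
step 3: ξ=(vx,vy,ωz)=(0.4125, 0.0562, 0.2557), dt=1.2 → body Δ=(0.4770, 0.1418, 0.3068) → world pose (0.3183, 0.4334, -0.1364)

(0.3183, 0.4334, -0.1364)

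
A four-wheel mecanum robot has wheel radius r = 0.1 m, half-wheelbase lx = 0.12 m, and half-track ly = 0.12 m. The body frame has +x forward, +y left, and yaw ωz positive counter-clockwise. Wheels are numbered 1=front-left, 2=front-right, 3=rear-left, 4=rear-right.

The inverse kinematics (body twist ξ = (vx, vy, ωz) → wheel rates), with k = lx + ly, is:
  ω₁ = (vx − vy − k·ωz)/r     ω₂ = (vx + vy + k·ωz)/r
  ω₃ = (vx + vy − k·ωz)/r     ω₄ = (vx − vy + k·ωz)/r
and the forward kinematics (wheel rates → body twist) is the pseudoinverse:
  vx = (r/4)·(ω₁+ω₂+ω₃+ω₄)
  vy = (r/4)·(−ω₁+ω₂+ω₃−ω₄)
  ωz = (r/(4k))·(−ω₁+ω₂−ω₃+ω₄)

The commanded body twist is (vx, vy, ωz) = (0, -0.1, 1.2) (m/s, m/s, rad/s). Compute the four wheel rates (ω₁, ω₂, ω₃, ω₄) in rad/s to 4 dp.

k = lx + ly = 0.12 + 0.12 = 0.2400;  k·ωz = 0.2400·1.2 = 0.2880
ω₁ (FL) = (vx − vy − k·ωz)/r = -0.1880/0.1 = -1.8800
ω₂ (FR) = (vx + vy + k·ωz)/r = 0.1880/0.1 = 1.8800
ω₃ (RL) = (vx + vy − k·ωz)/r = -0.3880/0.1 = -3.8800
ω₄ (RR) = (vx − vy + k·ωz)/r = 0.3880/0.1 = 3.8800

(-1.8800, 1.8800, -3.8800, 3.8800)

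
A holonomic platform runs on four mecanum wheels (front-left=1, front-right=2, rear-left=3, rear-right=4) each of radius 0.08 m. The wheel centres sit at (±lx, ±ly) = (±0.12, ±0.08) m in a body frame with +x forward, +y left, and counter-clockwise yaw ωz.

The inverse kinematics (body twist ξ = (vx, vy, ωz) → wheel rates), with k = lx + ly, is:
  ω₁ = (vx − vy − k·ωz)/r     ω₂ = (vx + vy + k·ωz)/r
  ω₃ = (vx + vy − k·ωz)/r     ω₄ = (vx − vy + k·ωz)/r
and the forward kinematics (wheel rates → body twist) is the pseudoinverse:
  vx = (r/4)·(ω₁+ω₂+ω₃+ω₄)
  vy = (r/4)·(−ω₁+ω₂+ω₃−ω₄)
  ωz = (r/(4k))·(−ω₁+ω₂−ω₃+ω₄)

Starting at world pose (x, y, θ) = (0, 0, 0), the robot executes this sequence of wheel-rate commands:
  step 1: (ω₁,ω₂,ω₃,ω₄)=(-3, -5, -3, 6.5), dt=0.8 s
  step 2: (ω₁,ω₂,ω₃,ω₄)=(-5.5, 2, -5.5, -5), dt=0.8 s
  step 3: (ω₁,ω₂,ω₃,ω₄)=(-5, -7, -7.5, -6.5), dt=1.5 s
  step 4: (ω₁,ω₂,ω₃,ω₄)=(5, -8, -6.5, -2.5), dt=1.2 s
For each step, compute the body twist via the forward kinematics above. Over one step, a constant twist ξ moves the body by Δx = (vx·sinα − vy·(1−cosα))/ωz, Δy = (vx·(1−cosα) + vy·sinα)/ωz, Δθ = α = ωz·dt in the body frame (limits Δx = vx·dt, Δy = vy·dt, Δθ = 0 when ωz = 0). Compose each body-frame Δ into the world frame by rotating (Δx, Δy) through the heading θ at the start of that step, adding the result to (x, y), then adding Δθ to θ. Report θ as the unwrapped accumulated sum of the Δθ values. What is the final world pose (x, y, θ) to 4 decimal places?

(-0.4909, -1.5286, 0.0100)

step 1: ξ=(vx,vy,ωz)=(-0.0900, -0.2300, 0.7500), dt=0.8 → body Δ=(-0.0142, -0.1941, 0.6000) → world pose (-0.0142, -0.1941, 0.6000)
step 2: ξ=(vx,vy,ωz)=(-0.2800, 0.1400, 0.8000), dt=0.8 → body Δ=(-0.2437, 0.0352, 0.6400) → world pose (-0.2352, -0.3026, 1.2400)
step 3: ξ=(vx,vy,ωz)=(-0.5200, -0.0600, -0.1000), dt=1.5 → body Δ=(-0.7838, -0.0313, -0.1500) → world pose (-0.4602, -1.0541, 1.0900)
step 4: ξ=(vx,vy,ωz)=(-0.2400, -0.3400, -0.9000), dt=1.2 → body Δ=(-0.4349, -0.1922, -1.0800) → world pose (-0.4909, -1.5286, 0.0100)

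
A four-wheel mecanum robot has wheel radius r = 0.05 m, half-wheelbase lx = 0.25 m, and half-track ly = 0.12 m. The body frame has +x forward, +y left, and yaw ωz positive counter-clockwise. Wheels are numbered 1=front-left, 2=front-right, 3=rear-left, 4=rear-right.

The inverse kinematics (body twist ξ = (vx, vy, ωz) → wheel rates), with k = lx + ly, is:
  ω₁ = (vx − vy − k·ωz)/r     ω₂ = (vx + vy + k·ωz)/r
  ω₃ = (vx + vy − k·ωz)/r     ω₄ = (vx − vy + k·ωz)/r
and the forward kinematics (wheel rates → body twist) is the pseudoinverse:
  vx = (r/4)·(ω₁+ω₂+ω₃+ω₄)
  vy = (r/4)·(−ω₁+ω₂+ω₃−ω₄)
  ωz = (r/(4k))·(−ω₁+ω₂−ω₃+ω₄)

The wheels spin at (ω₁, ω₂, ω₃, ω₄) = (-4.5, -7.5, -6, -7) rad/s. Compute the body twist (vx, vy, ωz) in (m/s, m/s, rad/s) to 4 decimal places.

(-0.3125, -0.0250, -0.1351)

k = lx + ly = 0.25 + 0.12 = 0.3700
ω₁+ω₂+ω₃+ω₄ = -25.0000  →  vx = (0.05/4)·-25.0000 = -0.3125
−ω₁+ω₂+ω₃−ω₄ = -2.0000  →  vy = (0.05/4)·-2.0000 = -0.0250
−ω₁+ω₂−ω₃+ω₄ = -4.0000  →  ωz = (0.05/1.4800)·-4.0000 = -0.1351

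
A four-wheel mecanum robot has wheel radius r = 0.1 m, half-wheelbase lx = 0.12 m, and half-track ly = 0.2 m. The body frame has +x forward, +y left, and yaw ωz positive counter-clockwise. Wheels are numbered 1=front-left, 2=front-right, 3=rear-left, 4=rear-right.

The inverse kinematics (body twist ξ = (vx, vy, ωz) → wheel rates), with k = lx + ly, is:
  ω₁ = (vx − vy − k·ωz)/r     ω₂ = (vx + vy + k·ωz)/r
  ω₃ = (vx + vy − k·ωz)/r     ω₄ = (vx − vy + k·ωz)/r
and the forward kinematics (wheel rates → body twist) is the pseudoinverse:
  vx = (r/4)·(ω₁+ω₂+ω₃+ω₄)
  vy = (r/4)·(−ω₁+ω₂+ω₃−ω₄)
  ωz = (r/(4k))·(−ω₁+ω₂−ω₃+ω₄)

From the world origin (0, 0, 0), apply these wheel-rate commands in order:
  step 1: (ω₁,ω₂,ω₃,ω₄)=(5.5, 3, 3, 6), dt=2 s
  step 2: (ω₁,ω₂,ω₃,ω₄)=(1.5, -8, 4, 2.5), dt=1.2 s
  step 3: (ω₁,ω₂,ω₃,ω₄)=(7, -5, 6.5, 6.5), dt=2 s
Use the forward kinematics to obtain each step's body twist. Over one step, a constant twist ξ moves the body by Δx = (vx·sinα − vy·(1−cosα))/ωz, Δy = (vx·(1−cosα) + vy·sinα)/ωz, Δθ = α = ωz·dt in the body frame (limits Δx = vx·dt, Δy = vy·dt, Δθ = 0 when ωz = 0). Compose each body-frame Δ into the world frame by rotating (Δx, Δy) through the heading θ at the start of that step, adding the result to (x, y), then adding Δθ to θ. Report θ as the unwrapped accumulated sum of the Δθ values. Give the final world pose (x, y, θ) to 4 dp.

step 1: ξ=(vx,vy,ωz)=(0.4375, -0.1375, 0.0391), dt=2.0 → body Δ=(0.8848, -0.2406, 0.0781) → world pose (0.8848, -0.2406, 0.0781)
step 2: ξ=(vx,vy,ωz)=(0.0000, -0.2000, -0.8594), dt=1.2 → body Δ=(-0.1132, -0.1997, -1.0312) → world pose (0.7876, -0.4484, -0.9531)
step 3: ξ=(vx,vy,ωz)=(0.3750, -0.3000, -0.9375), dt=2.0 → body Δ=(-0.0342, -0.8251, -1.8750) → world pose (0.0951, -0.8984, -2.8281)

(0.0951, -0.8984, -2.8281)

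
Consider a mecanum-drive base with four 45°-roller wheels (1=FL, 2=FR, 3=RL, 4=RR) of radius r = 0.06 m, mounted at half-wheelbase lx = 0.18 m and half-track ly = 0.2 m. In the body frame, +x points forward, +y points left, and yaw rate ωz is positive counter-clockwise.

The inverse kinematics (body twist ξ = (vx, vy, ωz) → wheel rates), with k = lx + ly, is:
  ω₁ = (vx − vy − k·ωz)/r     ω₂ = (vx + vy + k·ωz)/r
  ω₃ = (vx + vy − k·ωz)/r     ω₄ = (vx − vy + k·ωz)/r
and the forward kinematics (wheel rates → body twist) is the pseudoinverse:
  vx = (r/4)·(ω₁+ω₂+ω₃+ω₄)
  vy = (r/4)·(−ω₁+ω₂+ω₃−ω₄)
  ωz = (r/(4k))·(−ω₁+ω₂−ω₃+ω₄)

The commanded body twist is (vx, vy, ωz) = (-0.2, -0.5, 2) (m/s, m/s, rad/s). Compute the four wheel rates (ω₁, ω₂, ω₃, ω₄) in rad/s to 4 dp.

(-7.6667, 1.0000, -24.3333, 17.6667)

k = lx + ly = 0.18 + 0.2 = 0.3800;  k·ωz = 0.3800·2 = 0.7600
ω₁ (FL) = (vx − vy − k·ωz)/r = -0.4600/0.06 = -7.6667
ω₂ (FR) = (vx + vy + k·ωz)/r = 0.0600/0.06 = 1.0000
ω₃ (RL) = (vx + vy − k·ωz)/r = -1.4600/0.06 = -24.3333
ω₄ (RR) = (vx − vy + k·ωz)/r = 1.0600/0.06 = 17.6667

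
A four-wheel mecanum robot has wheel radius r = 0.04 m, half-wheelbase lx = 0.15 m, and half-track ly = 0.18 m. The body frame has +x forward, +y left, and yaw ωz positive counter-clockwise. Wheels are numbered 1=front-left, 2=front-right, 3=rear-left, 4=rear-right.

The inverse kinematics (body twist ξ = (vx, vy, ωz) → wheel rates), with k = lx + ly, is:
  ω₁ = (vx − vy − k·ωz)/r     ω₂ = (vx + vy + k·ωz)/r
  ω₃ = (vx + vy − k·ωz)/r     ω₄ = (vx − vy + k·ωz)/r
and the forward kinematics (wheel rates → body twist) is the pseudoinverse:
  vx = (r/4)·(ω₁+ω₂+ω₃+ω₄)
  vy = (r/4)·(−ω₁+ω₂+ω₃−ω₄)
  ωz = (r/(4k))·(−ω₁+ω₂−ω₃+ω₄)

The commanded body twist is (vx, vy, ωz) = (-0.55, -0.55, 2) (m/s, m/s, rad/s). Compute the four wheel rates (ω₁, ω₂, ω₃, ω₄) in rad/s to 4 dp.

k = lx + ly = 0.15 + 0.18 = 0.3300;  k·ωz = 0.3300·2 = 0.6600
ω₁ (FL) = (vx − vy − k·ωz)/r = -0.6600/0.04 = -16.5000
ω₂ (FR) = (vx + vy + k·ωz)/r = -0.4400/0.04 = -11.0000
ω₃ (RL) = (vx + vy − k·ωz)/r = -1.7600/0.04 = -44.0000
ω₄ (RR) = (vx − vy + k·ωz)/r = 0.6600/0.04 = 16.5000

(-16.5000, -11.0000, -44.0000, 16.5000)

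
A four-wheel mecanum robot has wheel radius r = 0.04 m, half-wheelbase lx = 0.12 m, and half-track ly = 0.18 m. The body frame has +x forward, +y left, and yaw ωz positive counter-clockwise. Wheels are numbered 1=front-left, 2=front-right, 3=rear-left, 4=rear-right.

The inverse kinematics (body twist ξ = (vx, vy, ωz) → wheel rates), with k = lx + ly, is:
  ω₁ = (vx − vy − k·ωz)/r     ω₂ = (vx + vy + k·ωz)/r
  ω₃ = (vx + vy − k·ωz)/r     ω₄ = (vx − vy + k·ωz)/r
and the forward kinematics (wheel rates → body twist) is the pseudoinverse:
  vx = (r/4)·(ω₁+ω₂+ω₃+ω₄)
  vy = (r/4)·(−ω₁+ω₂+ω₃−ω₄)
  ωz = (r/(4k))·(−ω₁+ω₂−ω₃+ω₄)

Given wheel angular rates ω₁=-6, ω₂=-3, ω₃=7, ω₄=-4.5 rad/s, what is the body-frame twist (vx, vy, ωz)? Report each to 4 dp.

k = lx + ly = 0.12 + 0.18 = 0.3000
ω₁+ω₂+ω₃+ω₄ = -6.5000  →  vx = (0.04/4)·-6.5000 = -0.0650
−ω₁+ω₂+ω₃−ω₄ = 14.5000  →  vy = (0.04/4)·14.5000 = 0.1450
−ω₁+ω₂−ω₃+ω₄ = -8.5000  →  ωz = (0.04/1.2000)·-8.5000 = -0.2833

(-0.0650, 0.1450, -0.2833)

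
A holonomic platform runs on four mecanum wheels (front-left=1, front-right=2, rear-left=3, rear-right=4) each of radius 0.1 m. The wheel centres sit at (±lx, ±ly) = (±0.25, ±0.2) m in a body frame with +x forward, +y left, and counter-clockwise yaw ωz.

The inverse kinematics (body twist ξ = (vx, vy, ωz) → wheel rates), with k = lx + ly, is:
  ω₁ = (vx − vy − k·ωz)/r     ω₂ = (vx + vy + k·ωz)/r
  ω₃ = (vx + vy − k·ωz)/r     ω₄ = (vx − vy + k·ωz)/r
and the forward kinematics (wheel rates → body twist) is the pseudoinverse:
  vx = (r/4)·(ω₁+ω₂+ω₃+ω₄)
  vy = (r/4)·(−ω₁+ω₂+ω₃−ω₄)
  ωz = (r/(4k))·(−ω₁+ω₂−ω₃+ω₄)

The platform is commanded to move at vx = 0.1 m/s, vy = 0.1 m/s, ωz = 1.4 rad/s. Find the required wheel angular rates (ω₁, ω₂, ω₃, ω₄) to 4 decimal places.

k = lx + ly = 0.25 + 0.2 = 0.4500;  k·ωz = 0.4500·1.4 = 0.6300
ω₁ (FL) = (vx − vy − k·ωz)/r = -0.6300/0.1 = -6.3000
ω₂ (FR) = (vx + vy + k·ωz)/r = 0.8300/0.1 = 8.3000
ω₃ (RL) = (vx + vy − k·ωz)/r = -0.4300/0.1 = -4.3000
ω₄ (RR) = (vx − vy + k·ωz)/r = 0.6300/0.1 = 6.3000

(-6.3000, 8.3000, -4.3000, 6.3000)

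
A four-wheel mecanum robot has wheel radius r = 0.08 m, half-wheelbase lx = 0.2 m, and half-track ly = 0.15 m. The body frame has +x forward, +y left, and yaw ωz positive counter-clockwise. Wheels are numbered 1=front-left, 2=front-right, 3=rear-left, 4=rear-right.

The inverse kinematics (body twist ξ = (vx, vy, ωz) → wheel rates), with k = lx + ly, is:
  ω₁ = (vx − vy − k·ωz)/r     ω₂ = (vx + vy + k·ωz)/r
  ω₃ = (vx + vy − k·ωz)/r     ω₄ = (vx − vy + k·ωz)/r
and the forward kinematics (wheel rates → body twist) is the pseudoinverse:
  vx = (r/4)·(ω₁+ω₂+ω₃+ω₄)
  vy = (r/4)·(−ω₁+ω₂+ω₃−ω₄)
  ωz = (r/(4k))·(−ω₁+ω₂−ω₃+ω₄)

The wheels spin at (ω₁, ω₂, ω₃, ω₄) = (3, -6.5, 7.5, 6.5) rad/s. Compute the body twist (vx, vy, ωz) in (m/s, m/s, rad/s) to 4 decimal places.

(0.2100, -0.1700, -0.6000)

k = lx + ly = 0.2 + 0.15 = 0.3500
ω₁+ω₂+ω₃+ω₄ = 10.5000  →  vx = (0.08/4)·10.5000 = 0.2100
−ω₁+ω₂+ω₃−ω₄ = -8.5000  →  vy = (0.08/4)·-8.5000 = -0.1700
−ω₁+ω₂−ω₃+ω₄ = -10.5000  →  ωz = (0.08/1.4000)·-10.5000 = -0.6000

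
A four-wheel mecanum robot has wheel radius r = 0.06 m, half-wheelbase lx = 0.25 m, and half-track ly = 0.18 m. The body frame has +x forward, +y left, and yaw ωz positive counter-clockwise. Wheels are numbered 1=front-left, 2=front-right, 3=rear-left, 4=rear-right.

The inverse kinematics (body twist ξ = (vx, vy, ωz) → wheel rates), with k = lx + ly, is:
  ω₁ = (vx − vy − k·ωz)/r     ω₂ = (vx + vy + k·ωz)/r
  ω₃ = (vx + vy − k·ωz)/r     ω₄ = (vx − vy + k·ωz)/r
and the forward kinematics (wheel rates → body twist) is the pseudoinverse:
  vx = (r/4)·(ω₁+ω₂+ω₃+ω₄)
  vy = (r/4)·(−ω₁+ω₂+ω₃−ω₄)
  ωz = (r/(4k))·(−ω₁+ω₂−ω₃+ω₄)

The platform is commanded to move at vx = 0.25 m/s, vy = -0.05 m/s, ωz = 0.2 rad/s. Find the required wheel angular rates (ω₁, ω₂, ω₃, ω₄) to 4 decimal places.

k = lx + ly = 0.25 + 0.18 = 0.4300;  k·ωz = 0.4300·0.2 = 0.0860
ω₁ (FL) = (vx − vy − k·ωz)/r = 0.2140/0.06 = 3.5667
ω₂ (FR) = (vx + vy + k·ωz)/r = 0.2860/0.06 = 4.7667
ω₃ (RL) = (vx + vy − k·ωz)/r = 0.1140/0.06 = 1.9000
ω₄ (RR) = (vx − vy + k·ωz)/r = 0.3860/0.06 = 6.4333

(3.5667, 4.7667, 1.9000, 6.4333)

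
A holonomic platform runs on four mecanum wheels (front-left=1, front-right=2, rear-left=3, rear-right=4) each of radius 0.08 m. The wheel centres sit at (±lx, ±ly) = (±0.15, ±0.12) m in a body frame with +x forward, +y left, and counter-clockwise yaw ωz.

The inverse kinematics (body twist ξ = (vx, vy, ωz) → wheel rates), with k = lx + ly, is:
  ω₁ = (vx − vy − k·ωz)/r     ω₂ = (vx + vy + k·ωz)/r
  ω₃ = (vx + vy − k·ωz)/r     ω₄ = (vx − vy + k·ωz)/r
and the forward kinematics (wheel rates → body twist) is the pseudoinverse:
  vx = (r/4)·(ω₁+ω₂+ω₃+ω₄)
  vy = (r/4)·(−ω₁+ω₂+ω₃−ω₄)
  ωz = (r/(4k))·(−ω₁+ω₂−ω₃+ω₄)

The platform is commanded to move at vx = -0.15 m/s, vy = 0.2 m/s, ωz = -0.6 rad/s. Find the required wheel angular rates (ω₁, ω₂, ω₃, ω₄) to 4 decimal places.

k = lx + ly = 0.15 + 0.12 = 0.2700;  k·ωz = 0.2700·-0.6 = -0.1620
ω₁ (FL) = (vx − vy − k·ωz)/r = -0.1880/0.08 = -2.3500
ω₂ (FR) = (vx + vy + k·ωz)/r = -0.1120/0.08 = -1.4000
ω₃ (RL) = (vx + vy − k·ωz)/r = 0.2120/0.08 = 2.6500
ω₄ (RR) = (vx − vy + k·ωz)/r = -0.5120/0.08 = -6.4000

(-2.3500, -1.4000, 2.6500, -6.4000)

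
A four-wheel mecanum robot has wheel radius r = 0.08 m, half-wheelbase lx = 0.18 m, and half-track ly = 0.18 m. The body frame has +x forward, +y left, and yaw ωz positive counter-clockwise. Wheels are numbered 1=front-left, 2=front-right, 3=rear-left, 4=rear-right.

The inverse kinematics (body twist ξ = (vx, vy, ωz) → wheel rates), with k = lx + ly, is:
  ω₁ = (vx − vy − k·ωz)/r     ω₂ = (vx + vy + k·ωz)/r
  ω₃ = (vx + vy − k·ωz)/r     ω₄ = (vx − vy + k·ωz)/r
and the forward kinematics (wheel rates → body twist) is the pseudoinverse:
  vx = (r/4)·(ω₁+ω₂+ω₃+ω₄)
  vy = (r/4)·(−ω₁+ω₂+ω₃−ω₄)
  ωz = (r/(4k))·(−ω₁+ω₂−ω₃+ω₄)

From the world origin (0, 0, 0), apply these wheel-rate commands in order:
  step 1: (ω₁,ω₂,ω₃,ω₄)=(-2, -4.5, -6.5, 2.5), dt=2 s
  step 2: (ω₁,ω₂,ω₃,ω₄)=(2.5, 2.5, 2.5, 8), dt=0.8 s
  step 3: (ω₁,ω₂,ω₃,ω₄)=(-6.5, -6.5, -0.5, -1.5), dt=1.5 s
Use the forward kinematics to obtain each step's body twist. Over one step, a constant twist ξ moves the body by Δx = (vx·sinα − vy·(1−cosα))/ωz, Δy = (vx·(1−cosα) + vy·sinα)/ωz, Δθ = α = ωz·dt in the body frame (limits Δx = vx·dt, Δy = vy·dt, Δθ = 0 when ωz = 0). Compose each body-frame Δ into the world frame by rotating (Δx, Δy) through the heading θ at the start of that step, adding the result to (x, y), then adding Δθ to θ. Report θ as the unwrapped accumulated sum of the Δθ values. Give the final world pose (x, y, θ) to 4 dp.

(-0.2902, -0.7808, 0.8833)

step 1: ξ=(vx,vy,ωz)=(-0.2100, -0.2300, 0.3611), dt=2.0 → body Δ=(-0.2254, -0.5662, 0.7222) → world pose (-0.2254, -0.5662, 0.7222)
step 2: ξ=(vx,vy,ωz)=(0.3100, -0.1100, 0.3056), dt=0.8 → body Δ=(0.2562, -0.0570, 0.2444) → world pose (0.0045, -0.4396, 0.9667)
step 3: ξ=(vx,vy,ωz)=(-0.3000, 0.0200, -0.0556), dt=1.5 → body Δ=(-0.4482, 0.0487, -0.0833) → world pose (-0.2902, -0.7808, 0.8833)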